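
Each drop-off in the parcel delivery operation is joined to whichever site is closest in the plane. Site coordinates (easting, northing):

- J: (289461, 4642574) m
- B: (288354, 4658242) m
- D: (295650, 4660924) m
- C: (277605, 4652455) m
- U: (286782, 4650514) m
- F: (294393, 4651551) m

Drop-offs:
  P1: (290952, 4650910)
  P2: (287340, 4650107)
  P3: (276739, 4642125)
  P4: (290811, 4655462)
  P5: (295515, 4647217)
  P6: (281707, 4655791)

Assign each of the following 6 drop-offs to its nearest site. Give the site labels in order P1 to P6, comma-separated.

P1 → F (d²=12251362.00)
P2 → U (d²=477013.00)
P3 → C (d²=107458856.00)
P4 → B (d²=13765249.00)
P5 → F (d²=20042440.00)
P6 → C (d²=27955300.00)

F, U, C, B, F, C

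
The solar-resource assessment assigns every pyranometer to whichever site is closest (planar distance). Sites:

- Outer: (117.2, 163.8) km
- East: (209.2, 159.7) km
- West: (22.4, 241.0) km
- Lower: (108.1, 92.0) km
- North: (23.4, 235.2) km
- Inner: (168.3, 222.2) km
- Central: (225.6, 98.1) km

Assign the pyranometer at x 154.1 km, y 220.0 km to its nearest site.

Squared distances to each site:
Outer: 4520.050; East: 6672.100; West: 17785.890; Lower: 18500.000; North: 17313.530; Inner: 206.480; Central: 19971.860.
Minimum at Inner.

Inner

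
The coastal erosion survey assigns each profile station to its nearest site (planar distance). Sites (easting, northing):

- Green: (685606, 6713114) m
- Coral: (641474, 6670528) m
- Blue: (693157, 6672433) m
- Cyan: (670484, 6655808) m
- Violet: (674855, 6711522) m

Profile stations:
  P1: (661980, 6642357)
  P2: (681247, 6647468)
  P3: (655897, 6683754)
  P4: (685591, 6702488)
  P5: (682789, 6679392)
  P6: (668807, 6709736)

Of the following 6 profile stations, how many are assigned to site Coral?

1

P1 → Cyan
P2 → Cyan
P3 → Coral
P4 → Green
P5 → Blue
P6 → Violet
1 of the 6 goes to Coral.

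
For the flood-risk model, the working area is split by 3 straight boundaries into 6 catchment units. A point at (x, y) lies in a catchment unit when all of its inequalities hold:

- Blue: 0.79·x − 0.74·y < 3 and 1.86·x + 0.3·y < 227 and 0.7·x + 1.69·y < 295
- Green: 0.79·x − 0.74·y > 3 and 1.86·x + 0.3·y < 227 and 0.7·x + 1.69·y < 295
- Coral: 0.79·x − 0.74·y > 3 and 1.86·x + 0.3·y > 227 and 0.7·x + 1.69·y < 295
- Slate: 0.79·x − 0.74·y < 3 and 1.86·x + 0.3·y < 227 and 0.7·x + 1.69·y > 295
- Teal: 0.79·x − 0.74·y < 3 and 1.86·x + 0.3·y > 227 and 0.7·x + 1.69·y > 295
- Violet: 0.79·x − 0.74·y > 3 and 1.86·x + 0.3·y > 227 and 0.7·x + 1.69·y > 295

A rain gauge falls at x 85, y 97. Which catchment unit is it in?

Blue

0.79·85 − 0.74·97 = -4.630, which is < 3
1.86·85 + 0.3·97 = 187.200, which is < 227
0.7·85 + 1.69·97 = 223.430, which is < 295
This sign pattern matches Blue.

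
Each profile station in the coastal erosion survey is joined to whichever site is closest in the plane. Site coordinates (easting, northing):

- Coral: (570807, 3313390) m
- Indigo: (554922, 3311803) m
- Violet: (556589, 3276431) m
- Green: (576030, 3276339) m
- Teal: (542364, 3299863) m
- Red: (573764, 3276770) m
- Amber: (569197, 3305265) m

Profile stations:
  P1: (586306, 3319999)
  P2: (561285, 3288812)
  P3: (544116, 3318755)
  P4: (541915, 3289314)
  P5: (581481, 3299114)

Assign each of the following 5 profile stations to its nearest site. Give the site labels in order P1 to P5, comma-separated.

P1 → Coral (d²=283897882.00)
P2 → Violet (d²=175341577.00)
P3 → Indigo (d²=165099940.00)
P4 → Teal (d²=111483002.00)
P5 → Amber (d²=188731457.00)

Coral, Violet, Indigo, Teal, Amber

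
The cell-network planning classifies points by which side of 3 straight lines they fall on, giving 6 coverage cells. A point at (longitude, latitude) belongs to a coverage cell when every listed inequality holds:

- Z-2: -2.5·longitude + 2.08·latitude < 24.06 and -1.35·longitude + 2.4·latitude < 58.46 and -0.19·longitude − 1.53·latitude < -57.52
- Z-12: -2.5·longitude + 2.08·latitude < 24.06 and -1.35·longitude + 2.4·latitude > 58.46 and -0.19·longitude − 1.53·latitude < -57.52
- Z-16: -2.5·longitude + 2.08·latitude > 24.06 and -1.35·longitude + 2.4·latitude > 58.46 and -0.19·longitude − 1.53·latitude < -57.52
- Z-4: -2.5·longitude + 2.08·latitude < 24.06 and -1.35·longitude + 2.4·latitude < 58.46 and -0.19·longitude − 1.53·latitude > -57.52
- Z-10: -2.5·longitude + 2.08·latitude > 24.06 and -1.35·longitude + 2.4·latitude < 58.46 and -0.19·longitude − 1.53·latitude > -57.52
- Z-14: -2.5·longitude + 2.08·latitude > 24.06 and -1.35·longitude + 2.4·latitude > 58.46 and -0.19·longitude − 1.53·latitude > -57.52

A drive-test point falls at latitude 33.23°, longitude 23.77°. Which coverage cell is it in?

Z-4

-2.5·23.77 + 2.08·33.23 = 9.693, which is < 24.06
-1.35·23.77 + 2.4·33.23 = 47.662, which is < 58.46
-0.19·23.77 − 1.53·33.23 = -55.358, which is > -57.52
This sign pattern matches Z-4.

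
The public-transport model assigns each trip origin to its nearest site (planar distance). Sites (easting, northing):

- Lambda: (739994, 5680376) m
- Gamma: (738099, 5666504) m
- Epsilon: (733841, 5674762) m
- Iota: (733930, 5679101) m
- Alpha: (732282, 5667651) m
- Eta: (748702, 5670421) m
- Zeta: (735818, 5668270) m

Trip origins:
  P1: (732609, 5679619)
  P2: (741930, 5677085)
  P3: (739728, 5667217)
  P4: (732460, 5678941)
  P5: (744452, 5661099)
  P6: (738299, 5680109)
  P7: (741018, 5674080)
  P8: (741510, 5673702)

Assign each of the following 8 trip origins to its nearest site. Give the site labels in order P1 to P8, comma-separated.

Iota, Lambda, Gamma, Iota, Gamma, Lambda, Lambda, Lambda

P1 → Iota (d²=2013365.00)
P2 → Lambda (d²=14578777.00)
P3 → Gamma (d²=3162010.00)
P4 → Iota (d²=2186500.00)
P5 → Gamma (d²=69574634.00)
P6 → Lambda (d²=2944314.00)
P7 → Lambda (d²=40688192.00)
P8 → Lambda (d²=46840532.00)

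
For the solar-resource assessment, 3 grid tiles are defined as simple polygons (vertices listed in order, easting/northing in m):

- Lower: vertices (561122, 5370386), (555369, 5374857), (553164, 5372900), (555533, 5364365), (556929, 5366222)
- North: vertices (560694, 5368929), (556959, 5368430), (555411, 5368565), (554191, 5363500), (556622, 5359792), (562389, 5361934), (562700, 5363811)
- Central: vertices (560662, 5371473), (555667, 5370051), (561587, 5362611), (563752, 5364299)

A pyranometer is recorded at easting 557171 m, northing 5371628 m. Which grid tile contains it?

Lower

Cast a ray rightward from (557171, 5371628). For each polygon, the edges (by vertex number in listed order) whose endpoints lie on opposite sides of northing = 5371628, where each meets that height, and whether that is right or left of the point:
Lower: 1–2 at easting≈559523.9 (right), 3–4 at easting≈553517.1 (left) → 1 crossing.
North: no edge straddles that height → 0 crossings.
Central: no edge straddles that height → 0 crossings.
Only Lower has an odd count, so the point is inside Lower.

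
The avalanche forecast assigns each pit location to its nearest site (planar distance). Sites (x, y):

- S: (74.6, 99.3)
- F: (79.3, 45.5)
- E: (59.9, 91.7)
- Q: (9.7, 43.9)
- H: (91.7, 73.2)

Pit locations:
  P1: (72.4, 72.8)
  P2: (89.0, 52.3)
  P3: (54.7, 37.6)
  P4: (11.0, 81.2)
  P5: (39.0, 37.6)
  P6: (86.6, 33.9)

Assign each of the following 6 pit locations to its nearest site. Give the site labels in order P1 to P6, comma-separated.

H, F, F, Q, Q, F

P1 → H (d²=372.65)
P2 → F (d²=140.33)
P3 → F (d²=667.57)
P4 → Q (d²=1392.98)
P5 → Q (d²=898.18)
P6 → F (d²=187.85)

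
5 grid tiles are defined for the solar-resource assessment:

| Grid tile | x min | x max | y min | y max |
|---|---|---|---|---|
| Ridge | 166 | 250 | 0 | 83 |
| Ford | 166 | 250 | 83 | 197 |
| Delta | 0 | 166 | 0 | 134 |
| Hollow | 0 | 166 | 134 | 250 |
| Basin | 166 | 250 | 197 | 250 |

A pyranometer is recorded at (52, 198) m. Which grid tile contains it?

The point has x = 52 and y = 198.
Only Hollow satisfies 0 ≤ x ≤ 166 and 134 ≤ y ≤ 250.

Hollow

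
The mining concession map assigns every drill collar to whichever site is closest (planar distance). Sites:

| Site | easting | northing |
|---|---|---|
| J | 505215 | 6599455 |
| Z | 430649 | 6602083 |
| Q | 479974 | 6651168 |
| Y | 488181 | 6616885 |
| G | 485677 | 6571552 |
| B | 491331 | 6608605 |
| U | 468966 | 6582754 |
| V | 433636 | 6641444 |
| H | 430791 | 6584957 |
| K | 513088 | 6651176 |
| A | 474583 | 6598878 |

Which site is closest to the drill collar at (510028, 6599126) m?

Squared distances to each site:
J: 23273210.000; Z: 6309769490.000; Q: 3611612680.000; Y: 792673490.000; G: 1353296677.000; B: 439429250.000; U: 1954130228.000; V: 7626550788.000; H: 6479262730.000; K: 2718566100.000; A: 1256409529.000.
Minimum at J.

J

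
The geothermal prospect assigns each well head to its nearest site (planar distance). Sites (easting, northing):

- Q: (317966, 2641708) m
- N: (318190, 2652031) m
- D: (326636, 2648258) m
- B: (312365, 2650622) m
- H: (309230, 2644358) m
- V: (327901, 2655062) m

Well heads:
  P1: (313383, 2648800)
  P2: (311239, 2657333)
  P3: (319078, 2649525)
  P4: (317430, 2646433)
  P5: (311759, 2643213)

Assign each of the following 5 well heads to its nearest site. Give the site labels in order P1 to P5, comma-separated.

B, B, N, Q, H

P1 → B (d²=4356008.00)
P2 → B (d²=46305397.00)
P3 → N (d²=7068580.00)
P4 → Q (d²=22612921.00)
P5 → H (d²=7706866.00)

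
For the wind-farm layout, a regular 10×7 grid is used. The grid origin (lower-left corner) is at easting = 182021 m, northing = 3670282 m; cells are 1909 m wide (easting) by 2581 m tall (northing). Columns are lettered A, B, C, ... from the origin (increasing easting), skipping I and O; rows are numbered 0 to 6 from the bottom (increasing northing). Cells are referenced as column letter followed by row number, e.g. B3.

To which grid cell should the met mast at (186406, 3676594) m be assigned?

C2

Column index: ⌊(186406 − 182021) / 1909⌋ = ⌊2.297⌋ = 2 → column C
Row offset from origin: ⌊(3676594 − 3670282) / 2581⌋ = ⌊2.446⌋ = 2 → row 2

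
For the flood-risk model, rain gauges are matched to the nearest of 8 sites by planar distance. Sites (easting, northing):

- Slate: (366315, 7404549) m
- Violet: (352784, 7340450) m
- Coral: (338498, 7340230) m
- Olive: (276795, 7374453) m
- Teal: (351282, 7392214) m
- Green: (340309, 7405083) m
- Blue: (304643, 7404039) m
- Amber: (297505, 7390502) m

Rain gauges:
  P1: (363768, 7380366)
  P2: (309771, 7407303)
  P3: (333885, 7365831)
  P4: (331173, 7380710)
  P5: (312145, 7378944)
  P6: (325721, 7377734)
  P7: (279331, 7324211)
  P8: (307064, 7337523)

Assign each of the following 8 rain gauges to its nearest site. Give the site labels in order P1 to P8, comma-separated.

Teal, Blue, Coral, Teal, Amber, Teal, Olive, Coral

P1 → Teal (d²=296275300.00)
P2 → Blue (d²=36950080.00)
P3 → Coral (d²=676690970.00)
P4 → Teal (d²=536713897.00)
P5 → Amber (d²=347916964.00)
P6 → Teal (d²=863035121.00)
P7 → Olive (d²=2530689860.00)
P8 → Coral (d²=995424205.00)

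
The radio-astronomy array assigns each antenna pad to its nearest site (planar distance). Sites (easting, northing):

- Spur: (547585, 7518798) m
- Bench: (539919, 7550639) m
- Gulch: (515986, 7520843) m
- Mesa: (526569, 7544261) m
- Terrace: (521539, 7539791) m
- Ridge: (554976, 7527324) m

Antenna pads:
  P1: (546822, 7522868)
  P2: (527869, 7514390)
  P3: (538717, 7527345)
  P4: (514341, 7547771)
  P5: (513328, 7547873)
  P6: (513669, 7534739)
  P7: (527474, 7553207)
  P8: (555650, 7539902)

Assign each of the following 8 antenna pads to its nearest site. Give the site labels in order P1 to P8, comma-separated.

Spur, Gulch, Spur, Terrace, Terrace, Terrace, Mesa, Ridge

P1 → Spur (d²=17147069.00)
P2 → Gulch (d²=182846898.00)
P3 → Spur (d²=151692633.00)
P4 → Terrace (d²=115491604.00)
P5 → Terrace (d²=132739245.00)
P6 → Terrace (d²=87459604.00)
P7 → Mesa (d²=80849941.00)
P8 → Ridge (d²=158660360.00)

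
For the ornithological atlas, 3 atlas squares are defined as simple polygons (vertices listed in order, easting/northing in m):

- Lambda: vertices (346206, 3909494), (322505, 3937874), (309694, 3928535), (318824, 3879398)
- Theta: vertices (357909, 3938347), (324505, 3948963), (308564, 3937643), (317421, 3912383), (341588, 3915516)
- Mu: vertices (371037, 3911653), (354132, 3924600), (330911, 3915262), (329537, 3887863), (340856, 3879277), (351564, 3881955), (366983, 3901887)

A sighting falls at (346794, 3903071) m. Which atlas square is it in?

Mu

Cast a ray rightward from (346794, 3903071). For each polygon, the edges (by vertex number in listed order) whose endpoints lie on opposite sides of northing = 3903071, where each meets that height, and whether that is right or left of the point:
Lambda: 3–4 at easting≈314425.4 (left), 4–1 at easting≈340362.2 (left) → 0 crossings.
Theta: no edge straddles that height → 0 crossings.
Mu: 3–4 at easting≈330299.6 (left), 7–1 at easting≈367474.5 (right) → 1 crossing.
Only Mu has an odd count, so the point is inside Mu.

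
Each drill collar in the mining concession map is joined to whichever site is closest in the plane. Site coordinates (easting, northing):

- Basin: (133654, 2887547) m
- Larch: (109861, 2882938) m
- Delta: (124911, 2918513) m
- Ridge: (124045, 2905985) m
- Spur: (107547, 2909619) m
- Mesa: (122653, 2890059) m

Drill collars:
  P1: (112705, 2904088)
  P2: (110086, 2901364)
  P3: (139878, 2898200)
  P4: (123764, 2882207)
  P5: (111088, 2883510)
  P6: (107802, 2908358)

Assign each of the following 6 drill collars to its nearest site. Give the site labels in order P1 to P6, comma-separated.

P1 → Spur (d²=57196925.00)
P2 → Spur (d²=74591546.00)
P3 → Basin (d²=152224585.00)
P4 → Mesa (d²=62888225.00)
P5 → Larch (d²=1832713.00)
P6 → Spur (d²=1655146.00)

Spur, Spur, Basin, Mesa, Larch, Spur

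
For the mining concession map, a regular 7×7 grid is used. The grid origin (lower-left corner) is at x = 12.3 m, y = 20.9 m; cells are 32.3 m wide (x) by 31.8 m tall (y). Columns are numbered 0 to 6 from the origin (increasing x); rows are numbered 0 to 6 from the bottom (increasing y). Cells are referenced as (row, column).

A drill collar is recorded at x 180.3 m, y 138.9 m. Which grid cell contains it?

(3, 5)

Column index: ⌊(180.3 − 12.3) / 32.3⌋ = ⌊5.201⌋ = 5
Row offset from origin: ⌊(138.9 − 20.9) / 31.8⌋ = ⌊3.711⌋ = 3 → row 3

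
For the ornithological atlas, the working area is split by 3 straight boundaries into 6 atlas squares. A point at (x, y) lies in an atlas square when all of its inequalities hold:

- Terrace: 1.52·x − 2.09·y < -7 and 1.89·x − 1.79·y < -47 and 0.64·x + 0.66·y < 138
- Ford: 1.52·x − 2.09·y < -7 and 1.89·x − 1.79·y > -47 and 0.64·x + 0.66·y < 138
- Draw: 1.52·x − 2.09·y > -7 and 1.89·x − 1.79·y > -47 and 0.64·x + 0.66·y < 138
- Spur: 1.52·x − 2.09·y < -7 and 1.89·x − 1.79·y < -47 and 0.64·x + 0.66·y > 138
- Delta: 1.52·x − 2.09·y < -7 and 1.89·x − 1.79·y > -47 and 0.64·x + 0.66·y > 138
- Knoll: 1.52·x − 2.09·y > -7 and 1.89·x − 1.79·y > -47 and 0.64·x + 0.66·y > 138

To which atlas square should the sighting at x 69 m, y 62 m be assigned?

Ford

1.52·69 − 2.09·62 = -24.700, which is < -7
1.89·69 − 1.79·62 = 19.430, which is > -47
0.64·69 + 0.66·62 = 85.080, which is < 138
This sign pattern matches Ford.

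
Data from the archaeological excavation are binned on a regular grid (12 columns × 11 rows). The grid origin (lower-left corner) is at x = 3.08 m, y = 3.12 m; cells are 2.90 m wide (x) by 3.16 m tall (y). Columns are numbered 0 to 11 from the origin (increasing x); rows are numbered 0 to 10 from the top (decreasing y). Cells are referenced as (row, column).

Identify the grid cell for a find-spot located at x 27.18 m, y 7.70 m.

(9, 8)

Column index: ⌊(27.18 − 3.08) / 2.90⌋ = ⌊8.310⌋ = 8
Row offset from origin: ⌊(7.70 − 3.12) / 3.16⌋ = ⌊1.449⌋ = 1 → row 9 (counted from top)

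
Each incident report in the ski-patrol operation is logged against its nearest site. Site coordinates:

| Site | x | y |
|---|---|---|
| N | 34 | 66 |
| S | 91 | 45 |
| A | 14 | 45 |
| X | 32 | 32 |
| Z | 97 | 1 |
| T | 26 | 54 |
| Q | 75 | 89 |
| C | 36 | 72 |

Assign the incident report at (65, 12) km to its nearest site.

Z

Squared distances to each site:
N: 3877.000; S: 1765.000; A: 3690.000; X: 1489.000; Z: 1145.000; T: 3285.000; Q: 6029.000; C: 4441.000.
Minimum at Z.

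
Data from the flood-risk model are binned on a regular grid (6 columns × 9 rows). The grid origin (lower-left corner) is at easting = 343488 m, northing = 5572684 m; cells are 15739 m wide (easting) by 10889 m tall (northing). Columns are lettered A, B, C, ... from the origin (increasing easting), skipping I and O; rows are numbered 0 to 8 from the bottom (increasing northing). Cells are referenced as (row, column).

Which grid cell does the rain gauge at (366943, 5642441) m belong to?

Column index: ⌊(366943 − 343488) / 15739⌋ = ⌊1.490⌋ = 1 → column B
Row offset from origin: ⌊(5642441 − 5572684) / 10889⌋ = ⌊6.406⌋ = 6 → row 6

(6, B)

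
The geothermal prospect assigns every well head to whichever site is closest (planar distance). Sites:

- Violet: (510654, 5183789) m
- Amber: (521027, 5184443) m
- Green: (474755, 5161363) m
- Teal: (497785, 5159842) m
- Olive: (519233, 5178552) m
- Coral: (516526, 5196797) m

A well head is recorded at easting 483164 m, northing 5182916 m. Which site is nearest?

Squared distances to each site:
Violet: 756462229.000; Amber: 1435938498.000; Green: 535243090.000; Teal: 746183117.000; Olive: 1320017257.000; Coral: 1305705205.000.
Minimum at Green.

Green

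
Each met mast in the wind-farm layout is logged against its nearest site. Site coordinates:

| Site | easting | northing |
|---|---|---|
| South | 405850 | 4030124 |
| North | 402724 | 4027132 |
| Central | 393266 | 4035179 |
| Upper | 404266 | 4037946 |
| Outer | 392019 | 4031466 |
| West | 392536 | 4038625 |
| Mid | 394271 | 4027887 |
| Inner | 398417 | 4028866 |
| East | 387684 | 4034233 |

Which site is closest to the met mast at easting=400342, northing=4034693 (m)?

Squared distances to each site:
South: 51213825.000; North: 62842645.000; Central: 50305972.000; Upper: 25979785.000; Outer: 79685858.000; West: 76394260.000; Mid: 83178677.000; Inner: 37659554.000; East: 160436564.000.
Minimum at Upper.

Upper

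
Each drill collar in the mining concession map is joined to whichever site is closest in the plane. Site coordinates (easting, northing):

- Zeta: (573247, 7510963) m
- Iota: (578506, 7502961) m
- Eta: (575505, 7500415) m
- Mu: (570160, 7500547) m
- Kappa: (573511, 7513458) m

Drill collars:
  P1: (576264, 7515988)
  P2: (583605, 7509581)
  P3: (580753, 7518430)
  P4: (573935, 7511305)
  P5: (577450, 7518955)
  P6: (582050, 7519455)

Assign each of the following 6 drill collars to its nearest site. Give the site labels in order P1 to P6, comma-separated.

Kappa, Iota, Kappa, Zeta, Kappa, Kappa

P1 → Kappa (d²=13979909.00)
P2 → Iota (d²=69824201.00)
P3 → Kappa (d²=77167348.00)
P4 → Zeta (d²=590308.00)
P5 → Kappa (d²=45732730.00)
P6 → Kappa (d²=108878530.00)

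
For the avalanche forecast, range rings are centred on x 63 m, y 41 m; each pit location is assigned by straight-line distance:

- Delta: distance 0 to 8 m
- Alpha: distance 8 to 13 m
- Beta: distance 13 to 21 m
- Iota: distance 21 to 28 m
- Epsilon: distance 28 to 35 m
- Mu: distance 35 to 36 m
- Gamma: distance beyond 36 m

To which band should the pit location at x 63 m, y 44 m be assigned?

Delta

Distance = √((63−63)² + (44−41)²) = √(0.000 + 9.000) = 3.000 m.
0 ≤ 3.000 < 8 → Delta.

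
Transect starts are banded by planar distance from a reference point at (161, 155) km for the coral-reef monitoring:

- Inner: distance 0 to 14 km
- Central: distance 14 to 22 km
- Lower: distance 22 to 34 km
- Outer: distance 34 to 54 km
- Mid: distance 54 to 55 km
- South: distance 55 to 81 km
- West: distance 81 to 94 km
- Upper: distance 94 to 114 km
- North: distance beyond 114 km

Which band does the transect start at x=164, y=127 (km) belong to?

Distance = √((164−161)² + (127−155)²) = √(9.000 + 784.000) = 28.160 km.
22 ≤ 28.160 < 34 → Lower.

Lower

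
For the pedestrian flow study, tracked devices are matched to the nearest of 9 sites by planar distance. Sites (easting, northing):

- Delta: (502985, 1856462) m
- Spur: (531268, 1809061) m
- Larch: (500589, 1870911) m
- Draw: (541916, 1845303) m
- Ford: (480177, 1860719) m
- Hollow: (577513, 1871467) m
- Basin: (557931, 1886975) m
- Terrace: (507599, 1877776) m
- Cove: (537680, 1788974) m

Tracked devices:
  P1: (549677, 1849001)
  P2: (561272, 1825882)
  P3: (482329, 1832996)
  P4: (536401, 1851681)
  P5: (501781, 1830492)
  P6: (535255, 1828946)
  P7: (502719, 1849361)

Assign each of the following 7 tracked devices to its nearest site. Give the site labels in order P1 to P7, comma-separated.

Draw, Draw, Ford, Draw, Delta, Draw, Delta

P1 → Draw (d²=73908325.00)
P2 → Draw (d²=751829977.00)
P3 → Ford (d²=773195833.00)
P4 → Draw (d²=71094109.00)
P5 → Delta (d²=675890516.00)
P6 → Draw (d²=311920370.00)
P7 → Delta (d²=50494957.00)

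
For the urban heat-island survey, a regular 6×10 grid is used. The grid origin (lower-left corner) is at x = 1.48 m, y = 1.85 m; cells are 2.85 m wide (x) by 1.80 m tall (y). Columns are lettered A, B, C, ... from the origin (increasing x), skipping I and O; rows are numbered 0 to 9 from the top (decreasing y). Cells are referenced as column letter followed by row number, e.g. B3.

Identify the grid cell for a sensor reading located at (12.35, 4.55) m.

D8

Column index: ⌊(12.35 − 1.48) / 2.85⌋ = ⌊3.814⌋ = 3 → column D
Row offset from origin: ⌊(4.55 − 1.85) / 1.80⌋ = ⌊1.500⌋ = 1 → row 8 (counted from top)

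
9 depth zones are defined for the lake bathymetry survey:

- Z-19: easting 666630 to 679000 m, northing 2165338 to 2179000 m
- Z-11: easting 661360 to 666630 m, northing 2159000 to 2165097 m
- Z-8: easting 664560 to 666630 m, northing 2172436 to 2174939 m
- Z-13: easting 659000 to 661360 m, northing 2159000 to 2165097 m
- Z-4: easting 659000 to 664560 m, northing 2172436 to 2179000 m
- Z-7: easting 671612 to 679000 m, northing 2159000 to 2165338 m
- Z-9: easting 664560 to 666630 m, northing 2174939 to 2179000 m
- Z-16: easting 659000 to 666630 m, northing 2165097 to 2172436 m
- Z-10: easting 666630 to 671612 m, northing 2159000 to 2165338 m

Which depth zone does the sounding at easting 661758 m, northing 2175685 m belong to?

Z-4

The point has easting = 661758 and northing = 2175685.
Only Z-4 satisfies 659000 ≤ easting ≤ 664560 and 2172436 ≤ northing ≤ 2179000.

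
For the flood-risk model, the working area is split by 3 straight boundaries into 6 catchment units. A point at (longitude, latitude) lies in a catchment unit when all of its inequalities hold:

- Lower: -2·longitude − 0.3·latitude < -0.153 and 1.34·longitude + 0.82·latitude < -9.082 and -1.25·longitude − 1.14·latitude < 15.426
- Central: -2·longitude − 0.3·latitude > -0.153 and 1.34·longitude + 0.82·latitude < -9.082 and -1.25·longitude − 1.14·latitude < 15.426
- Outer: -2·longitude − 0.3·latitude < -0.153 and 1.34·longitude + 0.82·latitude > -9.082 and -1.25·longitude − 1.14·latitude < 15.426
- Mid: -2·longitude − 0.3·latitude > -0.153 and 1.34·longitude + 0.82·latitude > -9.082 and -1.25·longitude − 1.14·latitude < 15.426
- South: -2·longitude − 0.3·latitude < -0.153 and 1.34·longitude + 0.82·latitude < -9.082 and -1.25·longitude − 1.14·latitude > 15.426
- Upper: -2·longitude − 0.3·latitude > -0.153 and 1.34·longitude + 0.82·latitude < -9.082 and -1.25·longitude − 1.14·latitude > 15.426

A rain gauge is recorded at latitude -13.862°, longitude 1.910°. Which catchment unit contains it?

-2·1.910 − 0.3·-13.862 = 0.339, which is > -0.153
1.34·1.910 + 0.82·-13.862 = -8.807, which is > -9.082
-1.25·1.910 − 1.14·-13.862 = 13.415, which is < 15.426
This sign pattern matches Mid.

Mid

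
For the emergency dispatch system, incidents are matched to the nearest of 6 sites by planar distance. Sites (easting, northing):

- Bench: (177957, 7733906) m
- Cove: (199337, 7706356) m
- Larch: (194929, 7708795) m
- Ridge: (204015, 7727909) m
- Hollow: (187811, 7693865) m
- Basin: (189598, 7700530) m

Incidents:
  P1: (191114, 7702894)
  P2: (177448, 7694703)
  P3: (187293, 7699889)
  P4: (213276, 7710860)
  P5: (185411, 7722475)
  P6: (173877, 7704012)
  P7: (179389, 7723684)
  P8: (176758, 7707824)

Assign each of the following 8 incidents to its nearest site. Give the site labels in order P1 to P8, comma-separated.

P1 → Basin (d²=7886752.00)
P2 → Hollow (d²=108094013.00)
P3 → Basin (d²=5723906.00)
P4 → Cove (d²=214581737.00)
P5 → Bench (d²=186229877.00)
P6 → Basin (d²=259274165.00)
P7 → Bench (d²=106539908.00)
P8 → Basin (d²=218068036.00)

Basin, Hollow, Basin, Cove, Bench, Basin, Bench, Basin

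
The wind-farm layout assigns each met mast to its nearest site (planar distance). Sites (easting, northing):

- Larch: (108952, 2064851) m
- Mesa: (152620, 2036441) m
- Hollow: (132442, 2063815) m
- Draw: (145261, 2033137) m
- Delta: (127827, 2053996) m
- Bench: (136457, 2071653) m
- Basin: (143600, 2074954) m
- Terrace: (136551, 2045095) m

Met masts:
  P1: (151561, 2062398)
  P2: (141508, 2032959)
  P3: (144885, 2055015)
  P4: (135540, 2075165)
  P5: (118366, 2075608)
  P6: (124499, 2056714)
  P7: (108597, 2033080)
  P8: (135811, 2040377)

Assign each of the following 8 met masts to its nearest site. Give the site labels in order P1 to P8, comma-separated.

Basin, Draw, Terrace, Bench, Larch, Delta, Delta, Terrace

P1 → Basin (d²=221030657.00)
P2 → Draw (d²=14116693.00)
P3 → Terrace (d²=167861956.00)
P4 → Bench (d²=13175033.00)
P5 → Larch (d²=204336445.00)
P6 → Delta (d²=18463108.00)
P7 → Delta (d²=807271956.00)
P8 → Terrace (d²=22807124.00)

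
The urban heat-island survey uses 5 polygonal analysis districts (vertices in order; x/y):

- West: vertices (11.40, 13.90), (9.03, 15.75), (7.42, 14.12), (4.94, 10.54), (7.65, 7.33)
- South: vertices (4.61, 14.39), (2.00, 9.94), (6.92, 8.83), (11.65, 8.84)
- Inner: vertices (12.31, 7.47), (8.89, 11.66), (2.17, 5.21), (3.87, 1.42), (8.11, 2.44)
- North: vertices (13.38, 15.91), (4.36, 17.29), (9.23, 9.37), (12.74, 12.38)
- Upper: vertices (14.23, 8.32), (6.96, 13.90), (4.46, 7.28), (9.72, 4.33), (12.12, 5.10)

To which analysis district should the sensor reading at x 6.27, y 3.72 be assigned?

Inner

Cast a ray rightward from (6.27, 3.72). For each polygon, the edges (by vertex number in listed order) whose endpoints lie on opposite sides of y = 3.72, where each meets that height, and whether that is right or left of the point:
West: no edge straddles that height → 0 crossings.
South: no edge straddles that height → 0 crossings.
Inner: 3–4 at x≈2.838 (left), 5–1 at x≈9.179 (right) → 1 crossing.
North: no edge straddles that height → 0 crossings.
Upper: no edge straddles that height → 0 crossings.
Only Inner has an odd count, so the point is inside Inner.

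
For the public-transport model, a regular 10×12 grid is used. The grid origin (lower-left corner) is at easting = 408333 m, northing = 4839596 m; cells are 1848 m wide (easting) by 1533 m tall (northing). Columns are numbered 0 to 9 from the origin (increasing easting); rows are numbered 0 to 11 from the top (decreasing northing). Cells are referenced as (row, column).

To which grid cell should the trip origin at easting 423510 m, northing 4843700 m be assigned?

Column index: ⌊(423510 − 408333) / 1848⌋ = ⌊8.213⌋ = 8
Row offset from origin: ⌊(4843700 − 4839596) / 1533⌋ = ⌊2.677⌋ = 2 → row 9 (counted from top)

(9, 8)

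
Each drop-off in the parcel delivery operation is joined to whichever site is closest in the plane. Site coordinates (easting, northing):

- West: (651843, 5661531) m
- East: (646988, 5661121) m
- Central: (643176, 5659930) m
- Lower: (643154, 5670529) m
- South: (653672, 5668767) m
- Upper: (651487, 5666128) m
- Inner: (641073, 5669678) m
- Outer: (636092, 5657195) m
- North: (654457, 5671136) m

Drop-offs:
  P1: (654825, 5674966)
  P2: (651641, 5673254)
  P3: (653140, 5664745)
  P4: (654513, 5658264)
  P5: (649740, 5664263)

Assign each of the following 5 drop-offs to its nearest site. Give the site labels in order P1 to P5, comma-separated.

P1 → North (d²=14804324.00)
P2 → North (d²=12415780.00)
P3 → Upper (d²=4645098.00)
P4 → West (d²=17802189.00)
P5 → Upper (d²=6530234.00)

North, North, Upper, West, Upper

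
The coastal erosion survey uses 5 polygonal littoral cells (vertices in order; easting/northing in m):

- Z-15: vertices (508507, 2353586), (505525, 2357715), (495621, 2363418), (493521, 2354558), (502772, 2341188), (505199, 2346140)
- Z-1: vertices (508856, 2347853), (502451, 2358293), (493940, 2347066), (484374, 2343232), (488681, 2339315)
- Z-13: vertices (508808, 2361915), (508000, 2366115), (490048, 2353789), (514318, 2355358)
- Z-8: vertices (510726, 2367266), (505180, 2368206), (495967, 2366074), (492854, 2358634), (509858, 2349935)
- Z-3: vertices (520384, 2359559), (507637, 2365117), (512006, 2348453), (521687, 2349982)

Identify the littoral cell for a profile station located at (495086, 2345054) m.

Z-1

Cast a ray rightward from (495086, 2345054). For each polygon, the edges (by vertex number in listed order) whose endpoints lie on opposite sides of northing = 2345054, where each meets that height, and whether that is right or left of the point:
Z-15: 4–5 at easting≈500097.0 (right), 5–6 at easting≈504666.7 (right) → 2 crossings.
Z-1: 3–4 at easting≈488920.0 (left), 5–1 at easting≈502242.1 (right) → 1 crossing.
Z-13: no edge straddles that height → 0 crossings.
Z-8: no edge straddles that height → 0 crossings.
Z-3: no edge straddles that height → 0 crossings.
Only Z-1 has an odd count, so the point is inside Z-1.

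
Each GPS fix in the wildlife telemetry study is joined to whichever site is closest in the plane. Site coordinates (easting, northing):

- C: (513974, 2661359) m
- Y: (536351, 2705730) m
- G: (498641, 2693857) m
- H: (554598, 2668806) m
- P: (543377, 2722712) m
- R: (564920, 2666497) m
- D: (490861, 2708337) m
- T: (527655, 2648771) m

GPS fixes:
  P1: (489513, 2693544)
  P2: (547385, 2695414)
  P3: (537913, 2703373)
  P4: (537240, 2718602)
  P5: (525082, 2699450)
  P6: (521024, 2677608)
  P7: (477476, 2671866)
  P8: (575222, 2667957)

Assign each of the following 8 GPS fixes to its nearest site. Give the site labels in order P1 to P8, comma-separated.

G, Y, Y, P, Y, C, G, R

P1 → G (d²=83418353.00)
P2 → Y (d²=228169012.00)
P3 → Y (d²=7995293.00)
P4 → P (d²=54554869.00)
P5 → Y (d²=166428761.00)
P6 → C (d²=313732501.00)
P7 → G (d²=931561306.00)
P8 → R (d²=108262804.00)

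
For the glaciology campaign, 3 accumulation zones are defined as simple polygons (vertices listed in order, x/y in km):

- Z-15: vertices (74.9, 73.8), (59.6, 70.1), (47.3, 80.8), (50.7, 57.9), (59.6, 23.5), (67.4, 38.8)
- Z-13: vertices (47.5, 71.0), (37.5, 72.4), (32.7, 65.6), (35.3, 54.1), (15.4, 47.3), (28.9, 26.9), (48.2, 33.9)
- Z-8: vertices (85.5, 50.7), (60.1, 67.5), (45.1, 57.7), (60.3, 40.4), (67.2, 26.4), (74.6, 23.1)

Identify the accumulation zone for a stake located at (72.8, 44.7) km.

Z-8

Cast a ray rightward from (72.8, 44.7). For each polygon, the edges (by vertex number in listed order) whose endpoints lie on opposite sides of y = 44.7, where each meets that height, and whether that is right or left of the point:
Z-15: 4–5 at x≈54.12 (left), 6–1 at x≈68.66 (left) → 0 crossings.
Z-13: 5–6 at x≈17.12 (left), 7–1 at x≈48.00 (left) → 0 crossings.
Z-8: 3–4 at x≈56.52 (left), 6–1 at x≈83.13 (right) → 1 crossing.
Only Z-8 has an odd count, so the point is inside Z-8.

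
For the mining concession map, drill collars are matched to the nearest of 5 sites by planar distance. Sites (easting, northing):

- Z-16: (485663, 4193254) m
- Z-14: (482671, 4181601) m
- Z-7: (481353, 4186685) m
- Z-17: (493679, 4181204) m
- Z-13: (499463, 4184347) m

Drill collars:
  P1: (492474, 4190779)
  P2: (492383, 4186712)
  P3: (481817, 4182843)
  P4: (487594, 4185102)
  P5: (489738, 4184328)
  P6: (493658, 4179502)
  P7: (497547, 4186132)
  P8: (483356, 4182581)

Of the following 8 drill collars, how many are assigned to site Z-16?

1

P1 → Z-16
P2 → Z-17
P3 → Z-14
P4 → Z-14
P5 → Z-17
P6 → Z-17
P7 → Z-13
P8 → Z-14
1 of the 8 goes to Z-16.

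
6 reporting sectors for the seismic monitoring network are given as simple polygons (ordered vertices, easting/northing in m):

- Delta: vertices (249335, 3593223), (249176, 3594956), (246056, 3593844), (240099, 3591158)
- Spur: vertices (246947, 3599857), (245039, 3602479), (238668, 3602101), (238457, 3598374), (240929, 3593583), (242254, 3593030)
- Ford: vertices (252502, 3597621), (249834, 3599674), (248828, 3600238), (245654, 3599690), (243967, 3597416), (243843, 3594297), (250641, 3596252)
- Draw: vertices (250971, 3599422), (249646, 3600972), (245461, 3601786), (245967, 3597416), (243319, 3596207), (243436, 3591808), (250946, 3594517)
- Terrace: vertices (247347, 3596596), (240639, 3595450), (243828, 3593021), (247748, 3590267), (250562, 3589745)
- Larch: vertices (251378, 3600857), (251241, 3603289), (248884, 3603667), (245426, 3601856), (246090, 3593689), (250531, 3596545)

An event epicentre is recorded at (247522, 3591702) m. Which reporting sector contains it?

Cast a ray rightward from (247522, 3591702). For each polygon, the edges (by vertex number in listed order) whose endpoints lie on opposite sides of northing = 3591702, where each meets that height, and whether that is right or left of the point:
Delta: 3–4 at easting≈241305.5 (left), 4–1 at easting≈242532.1 (left) → 0 crossings.
Spur: no edge straddles that height → 0 crossings.
Ford: no edge straddles that height → 0 crossings.
Draw: no edge straddles that height → 0 crossings.
Terrace: 3–4 at easting≈245705.4 (left), 5–1 at easting≈249643.6 (right) → 1 crossing.
Larch: no edge straddles that height → 0 crossings.
Only Terrace has an odd count, so the point is inside Terrace.

Terrace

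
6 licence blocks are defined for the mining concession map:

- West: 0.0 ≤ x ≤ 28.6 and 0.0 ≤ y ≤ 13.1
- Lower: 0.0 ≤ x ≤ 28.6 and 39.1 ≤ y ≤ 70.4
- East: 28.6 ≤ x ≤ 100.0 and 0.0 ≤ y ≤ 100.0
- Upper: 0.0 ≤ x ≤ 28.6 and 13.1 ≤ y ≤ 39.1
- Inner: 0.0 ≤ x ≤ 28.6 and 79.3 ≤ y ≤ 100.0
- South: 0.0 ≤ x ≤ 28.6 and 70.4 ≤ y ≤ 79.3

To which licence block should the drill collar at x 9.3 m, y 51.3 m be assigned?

The point has x = 9.3 and y = 51.3.
Only Lower satisfies 0.0 ≤ x ≤ 28.6 and 39.1 ≤ y ≤ 70.4.

Lower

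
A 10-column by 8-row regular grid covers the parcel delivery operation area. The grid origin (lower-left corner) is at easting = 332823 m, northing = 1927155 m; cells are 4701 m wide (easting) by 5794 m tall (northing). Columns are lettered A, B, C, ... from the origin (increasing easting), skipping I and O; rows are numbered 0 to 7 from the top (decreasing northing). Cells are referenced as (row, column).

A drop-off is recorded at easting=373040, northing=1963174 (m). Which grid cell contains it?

(1, J)

Column index: ⌊(373040 − 332823) / 4701⌋ = ⌊8.555⌋ = 8 → column J
Row offset from origin: ⌊(1963174 − 1927155) / 5794⌋ = ⌊6.217⌋ = 6 → row 1 (counted from top)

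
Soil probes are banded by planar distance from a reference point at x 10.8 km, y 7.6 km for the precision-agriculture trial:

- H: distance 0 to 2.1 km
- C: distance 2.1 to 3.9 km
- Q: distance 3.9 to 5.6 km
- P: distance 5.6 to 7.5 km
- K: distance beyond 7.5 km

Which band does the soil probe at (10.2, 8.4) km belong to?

H

Distance = √((10.2−10.8)² + (8.4−7.6)²) = √(0.360 + 0.640) = 1.000 km.
0 ≤ 1.000 < 2.1 → H.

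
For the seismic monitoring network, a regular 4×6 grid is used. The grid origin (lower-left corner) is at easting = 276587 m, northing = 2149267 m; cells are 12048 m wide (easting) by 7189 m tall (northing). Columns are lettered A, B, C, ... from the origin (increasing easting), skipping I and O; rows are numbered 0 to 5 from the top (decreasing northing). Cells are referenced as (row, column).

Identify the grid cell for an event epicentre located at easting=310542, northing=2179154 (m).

(1, C)

Column index: ⌊(310542 − 276587) / 12048⌋ = ⌊2.818⌋ = 2 → column C
Row offset from origin: ⌊(2179154 − 2149267) / 7189⌋ = ⌊4.157⌋ = 4 → row 1 (counted from top)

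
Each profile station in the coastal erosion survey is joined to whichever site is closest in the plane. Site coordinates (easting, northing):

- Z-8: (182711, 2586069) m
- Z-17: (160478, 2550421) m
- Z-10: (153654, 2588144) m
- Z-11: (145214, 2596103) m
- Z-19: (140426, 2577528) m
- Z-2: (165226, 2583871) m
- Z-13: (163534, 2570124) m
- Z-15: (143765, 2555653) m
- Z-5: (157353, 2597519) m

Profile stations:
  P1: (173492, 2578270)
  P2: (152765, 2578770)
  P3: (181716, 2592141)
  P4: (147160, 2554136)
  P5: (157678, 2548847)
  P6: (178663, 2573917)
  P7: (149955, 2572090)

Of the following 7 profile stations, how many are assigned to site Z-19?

1

P1 → Z-2
P2 → Z-10
P3 → Z-8
P4 → Z-15
P5 → Z-17
P6 → Z-8
P7 → Z-19
1 of the 7 goes to Z-19.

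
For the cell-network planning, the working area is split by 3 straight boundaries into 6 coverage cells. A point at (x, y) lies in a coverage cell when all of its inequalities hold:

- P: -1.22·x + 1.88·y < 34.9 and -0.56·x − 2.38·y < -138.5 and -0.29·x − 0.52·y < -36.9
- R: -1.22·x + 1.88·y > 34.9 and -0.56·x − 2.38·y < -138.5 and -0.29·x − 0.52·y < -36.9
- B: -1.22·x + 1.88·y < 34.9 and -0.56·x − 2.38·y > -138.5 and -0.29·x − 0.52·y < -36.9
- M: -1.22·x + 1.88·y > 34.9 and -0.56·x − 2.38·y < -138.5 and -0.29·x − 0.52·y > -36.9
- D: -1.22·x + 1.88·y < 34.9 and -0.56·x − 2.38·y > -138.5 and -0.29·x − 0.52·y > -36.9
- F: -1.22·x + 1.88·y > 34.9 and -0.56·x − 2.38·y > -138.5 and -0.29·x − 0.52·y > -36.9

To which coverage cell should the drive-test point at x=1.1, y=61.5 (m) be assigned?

-1.22·1.1 + 1.88·61.5 = 114.278, which is > 34.9
-0.56·1.1 − 2.38·61.5 = -146.986, which is < -138.5
-0.29·1.1 − 0.52·61.5 = -32.299, which is > -36.9
This sign pattern matches M.

M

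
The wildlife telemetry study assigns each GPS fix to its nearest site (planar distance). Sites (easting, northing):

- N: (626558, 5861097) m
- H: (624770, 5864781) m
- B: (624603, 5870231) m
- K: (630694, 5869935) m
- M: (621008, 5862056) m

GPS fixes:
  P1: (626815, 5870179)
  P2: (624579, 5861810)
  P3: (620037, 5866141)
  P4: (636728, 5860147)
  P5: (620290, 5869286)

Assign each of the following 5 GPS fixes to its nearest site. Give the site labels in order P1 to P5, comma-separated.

P1 → B (d²=4895648.00)
P2 → N (d²=4424810.00)
P3 → M (d²=17630066.00)
P4 → N (d²=104331400.00)
P5 → B (d²=19494994.00)

B, N, M, N, B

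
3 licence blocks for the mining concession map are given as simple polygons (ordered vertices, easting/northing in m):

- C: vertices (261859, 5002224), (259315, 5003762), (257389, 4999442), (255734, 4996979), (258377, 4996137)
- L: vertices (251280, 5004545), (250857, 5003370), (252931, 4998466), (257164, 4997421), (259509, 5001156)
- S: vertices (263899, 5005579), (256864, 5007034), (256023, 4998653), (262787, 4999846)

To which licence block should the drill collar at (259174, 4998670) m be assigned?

C

Cast a ray rightward from (259174, 4998670). For each polygon, the edges (by vertex number in listed order) whose endpoints lie on opposite sides of northing = 4998670, where each meets that height, and whether that is right or left of the point:
C: 3–4 at easting≈256870.3 (left), 5–1 at easting≈259826.0 (right) → 1 crossing.
L: 2–3 at easting≈252844.7 (left), 4–5 at easting≈257948.2 (left) → 0 crossings.
S: 2–3 at easting≈256024.7 (left), 3–4 at easting≈256119.4 (left) → 0 crossings.
Only C has an odd count, so the point is inside C.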